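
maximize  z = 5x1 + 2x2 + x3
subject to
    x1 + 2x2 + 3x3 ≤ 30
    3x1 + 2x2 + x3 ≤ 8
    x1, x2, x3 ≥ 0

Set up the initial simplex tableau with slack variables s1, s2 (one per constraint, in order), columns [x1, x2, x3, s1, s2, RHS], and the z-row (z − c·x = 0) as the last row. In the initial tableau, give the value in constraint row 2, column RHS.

8

The RHS of constraint 2 is b_2 = 8.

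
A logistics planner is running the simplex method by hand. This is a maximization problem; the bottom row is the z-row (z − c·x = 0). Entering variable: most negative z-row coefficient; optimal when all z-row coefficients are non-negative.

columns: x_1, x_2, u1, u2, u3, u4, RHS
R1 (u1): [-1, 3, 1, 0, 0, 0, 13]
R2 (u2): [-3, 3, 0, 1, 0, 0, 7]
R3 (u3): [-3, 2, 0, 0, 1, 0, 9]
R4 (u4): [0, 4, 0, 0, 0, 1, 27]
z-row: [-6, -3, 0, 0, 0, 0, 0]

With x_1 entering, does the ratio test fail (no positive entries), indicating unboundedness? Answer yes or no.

Every constraint-row entry in column x_1 is ≤ 0, so increasing x_1 is unbounded.

yes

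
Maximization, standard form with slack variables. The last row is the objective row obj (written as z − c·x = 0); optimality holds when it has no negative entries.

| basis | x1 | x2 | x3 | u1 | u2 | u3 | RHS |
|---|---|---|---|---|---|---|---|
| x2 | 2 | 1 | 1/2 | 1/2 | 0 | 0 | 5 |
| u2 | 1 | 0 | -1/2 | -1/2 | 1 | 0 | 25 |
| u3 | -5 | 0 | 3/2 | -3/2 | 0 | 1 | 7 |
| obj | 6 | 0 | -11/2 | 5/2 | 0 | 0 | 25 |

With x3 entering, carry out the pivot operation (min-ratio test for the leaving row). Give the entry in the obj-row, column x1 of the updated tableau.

-37/3

Ratio test on column x3 — row 1: 5/(1/2) = 10; row 2: entry -1/2 ≤ 0; row 3: 7/(3/2) = 14/3. Minimum is 14/3 at row 3 (u3 leaves); pivot element 3/2.
Divide row 3 by 3/2; eliminate column x3 from the other rows.
obj-row update in column x1: 6 − (-11/2)·(-10/3) = -37/3.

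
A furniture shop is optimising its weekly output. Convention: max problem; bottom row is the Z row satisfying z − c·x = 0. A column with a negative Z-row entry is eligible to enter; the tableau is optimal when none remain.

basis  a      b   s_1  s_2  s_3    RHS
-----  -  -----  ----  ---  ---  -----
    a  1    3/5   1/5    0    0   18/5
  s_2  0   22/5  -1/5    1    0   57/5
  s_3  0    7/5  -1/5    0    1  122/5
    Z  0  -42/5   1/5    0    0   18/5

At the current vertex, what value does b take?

0

b is not in the basis, so in the current basic feasible solution b = 0.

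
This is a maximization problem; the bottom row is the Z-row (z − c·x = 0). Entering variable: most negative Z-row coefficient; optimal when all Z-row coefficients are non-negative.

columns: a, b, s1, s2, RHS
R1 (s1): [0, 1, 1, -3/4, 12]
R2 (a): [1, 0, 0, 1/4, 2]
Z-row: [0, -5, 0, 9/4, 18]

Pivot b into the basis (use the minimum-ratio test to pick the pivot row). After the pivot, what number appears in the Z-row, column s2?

Ratio test on column b — row 1: 12/1 = 12; row 2: entry 0 ≤ 0. Minimum is 12 at row 1 (s1 leaves); pivot element 1.
Divide row 1 by 1; eliminate column b from the other rows.
Z-row update in column s2: 9/4 − (-5)·(-3/4) = -3/2.

-3/2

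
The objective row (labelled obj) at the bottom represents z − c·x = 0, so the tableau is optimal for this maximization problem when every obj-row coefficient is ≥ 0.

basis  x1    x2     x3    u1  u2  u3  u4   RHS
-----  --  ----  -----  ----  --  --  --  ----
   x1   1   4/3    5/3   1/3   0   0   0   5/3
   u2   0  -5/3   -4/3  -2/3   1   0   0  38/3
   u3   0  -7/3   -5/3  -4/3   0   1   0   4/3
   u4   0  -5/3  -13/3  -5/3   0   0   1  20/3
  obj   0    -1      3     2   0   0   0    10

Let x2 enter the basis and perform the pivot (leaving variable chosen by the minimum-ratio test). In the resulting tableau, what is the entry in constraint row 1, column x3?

Ratio test on column x2 — row 1: (5/3)/(4/3) = 5/4; row 2: entry -5/3 ≤ 0; row 3: entry -7/3 ≤ 0; row 4: entry -5/3 ≤ 0. Minimum is 5/4 at row 1 (x1 leaves); pivot element 4/3.
Divide row 1 by 4/3; eliminate column x2 from the other rows.
In the new row 1, the x3 entry is the old entry divided by the pivot: (5/3)/(4/3) = 5/4.

5/4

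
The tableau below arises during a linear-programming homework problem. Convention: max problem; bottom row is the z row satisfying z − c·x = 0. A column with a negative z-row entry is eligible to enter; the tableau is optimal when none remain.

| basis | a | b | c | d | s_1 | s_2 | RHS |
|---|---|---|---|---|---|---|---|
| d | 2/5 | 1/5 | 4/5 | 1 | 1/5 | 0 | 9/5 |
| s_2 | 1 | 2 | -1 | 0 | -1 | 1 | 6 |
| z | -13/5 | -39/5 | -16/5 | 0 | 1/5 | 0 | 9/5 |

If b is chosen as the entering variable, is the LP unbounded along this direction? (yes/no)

no

Column b has positive entries in row(s) 1, 2, so the ratio test bounds it — not unbounded.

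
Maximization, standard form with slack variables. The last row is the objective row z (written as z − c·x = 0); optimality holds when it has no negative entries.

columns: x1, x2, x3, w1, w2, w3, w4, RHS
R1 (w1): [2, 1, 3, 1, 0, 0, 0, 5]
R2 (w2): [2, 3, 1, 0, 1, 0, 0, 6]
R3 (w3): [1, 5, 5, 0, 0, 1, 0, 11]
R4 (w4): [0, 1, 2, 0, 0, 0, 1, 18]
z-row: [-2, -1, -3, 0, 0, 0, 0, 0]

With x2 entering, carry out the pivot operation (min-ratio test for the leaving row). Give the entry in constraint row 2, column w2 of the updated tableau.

1/3

Ratio test on column x2 — row 1: 5/1 = 5; row 2: 6/3 = 2; row 3: 11/5 = 11/5; row 4: 18/1 = 18. Minimum is 2 at row 2 (w2 leaves); pivot element 3.
Divide row 2 by 3; eliminate column x2 from the other rows.
In the new row 2, the w2 entry is the old entry divided by the pivot: 1/3 = 1/3.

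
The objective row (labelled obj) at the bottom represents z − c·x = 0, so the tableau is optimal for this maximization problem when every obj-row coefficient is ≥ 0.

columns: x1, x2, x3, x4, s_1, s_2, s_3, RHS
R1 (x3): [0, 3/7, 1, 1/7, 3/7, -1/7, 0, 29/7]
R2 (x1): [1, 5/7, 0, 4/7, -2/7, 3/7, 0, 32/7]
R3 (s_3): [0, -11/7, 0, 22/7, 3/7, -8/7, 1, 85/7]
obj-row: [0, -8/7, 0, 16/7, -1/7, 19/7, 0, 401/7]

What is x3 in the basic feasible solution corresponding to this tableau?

x3 is basic (row 1); its value is the RHS of that row, 29/7.

29/7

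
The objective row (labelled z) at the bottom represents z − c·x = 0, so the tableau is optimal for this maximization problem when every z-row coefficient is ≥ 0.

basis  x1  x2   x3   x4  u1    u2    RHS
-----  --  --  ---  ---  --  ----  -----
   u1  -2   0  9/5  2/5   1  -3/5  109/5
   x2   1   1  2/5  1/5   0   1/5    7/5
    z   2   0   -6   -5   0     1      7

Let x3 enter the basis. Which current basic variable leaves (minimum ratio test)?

Column x3 entries and ratios — u1: (109/5)/(9/5) = 109/9; x2: (7/5)/(2/5) = 7/2.
Smallest ratio is 7/2 in the row of x2, so x2 leaves.

x2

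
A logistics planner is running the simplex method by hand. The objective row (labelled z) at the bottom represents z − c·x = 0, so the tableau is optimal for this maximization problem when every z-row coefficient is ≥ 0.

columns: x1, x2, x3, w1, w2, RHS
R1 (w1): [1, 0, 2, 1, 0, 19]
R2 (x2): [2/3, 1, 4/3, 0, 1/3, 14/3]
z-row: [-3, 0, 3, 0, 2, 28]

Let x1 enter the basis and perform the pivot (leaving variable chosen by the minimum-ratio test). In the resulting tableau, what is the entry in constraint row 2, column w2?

Ratio test on column x1 — row 1: 19/1 = 19; row 2: (14/3)/(2/3) = 7. Minimum is 7 at row 2 (x2 leaves); pivot element 2/3.
Divide row 2 by 2/3; eliminate column x1 from the other rows.
In the new row 2, the w2 entry is the old entry divided by the pivot: (1/3)/(2/3) = 1/2.

1/2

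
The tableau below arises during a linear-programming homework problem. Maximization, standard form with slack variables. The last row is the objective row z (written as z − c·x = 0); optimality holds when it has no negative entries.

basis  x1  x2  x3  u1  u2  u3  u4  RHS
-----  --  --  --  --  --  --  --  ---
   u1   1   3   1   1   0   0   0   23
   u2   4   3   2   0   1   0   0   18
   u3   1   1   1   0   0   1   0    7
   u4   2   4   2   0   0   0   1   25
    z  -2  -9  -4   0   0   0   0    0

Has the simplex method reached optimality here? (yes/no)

The z-row has a negative entry -9 in column x2, so it is not optimal.

no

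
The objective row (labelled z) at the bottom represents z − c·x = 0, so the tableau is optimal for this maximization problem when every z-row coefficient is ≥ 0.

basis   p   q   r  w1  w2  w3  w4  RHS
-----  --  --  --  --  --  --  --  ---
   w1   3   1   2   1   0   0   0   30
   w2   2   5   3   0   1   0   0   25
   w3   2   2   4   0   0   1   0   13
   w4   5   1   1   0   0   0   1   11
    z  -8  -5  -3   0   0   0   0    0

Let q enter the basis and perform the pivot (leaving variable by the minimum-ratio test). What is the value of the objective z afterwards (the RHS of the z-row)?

Ratio test on column q — row 1: 30/1 = 30; row 2: 25/5 = 5; row 3: 13/2 = 13/2; row 4: 11/1 = 11. Minimum is 5 at row 2 (w2 leaves); pivot element 5.
Pivot on row 2; the z-row RHS becomes 0 − (-5)·5 = 25.

25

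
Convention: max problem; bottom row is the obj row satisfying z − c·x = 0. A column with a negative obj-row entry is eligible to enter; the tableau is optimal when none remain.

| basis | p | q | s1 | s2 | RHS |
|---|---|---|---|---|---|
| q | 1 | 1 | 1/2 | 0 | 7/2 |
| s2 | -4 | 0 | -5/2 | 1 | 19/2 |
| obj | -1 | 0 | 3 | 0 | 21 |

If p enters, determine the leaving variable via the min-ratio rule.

q

Column p entries and ratios — q: (7/2)/1 = 7/2; s2: -4 ≤ 0, skip.
Smallest ratio is 7/2 in the row of q, so q leaves.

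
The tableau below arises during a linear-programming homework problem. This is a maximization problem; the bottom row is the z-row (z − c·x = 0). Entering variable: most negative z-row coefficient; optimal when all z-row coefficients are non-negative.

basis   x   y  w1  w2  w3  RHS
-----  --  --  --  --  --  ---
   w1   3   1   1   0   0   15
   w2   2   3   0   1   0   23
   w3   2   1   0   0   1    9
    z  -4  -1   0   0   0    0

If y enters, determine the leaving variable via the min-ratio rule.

Column y entries and ratios — w1: 15/1 = 15; w2: 23/3 = 23/3; w3: 9/1 = 9.
Smallest ratio is 23/3 in the row of w2, so w2 leaves.

w2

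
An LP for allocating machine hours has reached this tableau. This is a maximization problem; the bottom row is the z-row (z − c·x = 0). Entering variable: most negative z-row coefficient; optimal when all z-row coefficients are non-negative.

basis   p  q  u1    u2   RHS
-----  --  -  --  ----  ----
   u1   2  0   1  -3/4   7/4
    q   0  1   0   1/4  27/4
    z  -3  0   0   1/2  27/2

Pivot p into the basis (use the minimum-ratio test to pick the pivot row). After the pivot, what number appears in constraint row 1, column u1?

1/2

Ratio test on column p — row 1: (7/4)/2 = 7/8; row 2: entry 0 ≤ 0. Minimum is 7/8 at row 1 (u1 leaves); pivot element 2.
Divide row 1 by 2; eliminate column p from the other rows.
In the new row 1, the u1 entry is the old entry divided by the pivot: 1/2 = 1/2.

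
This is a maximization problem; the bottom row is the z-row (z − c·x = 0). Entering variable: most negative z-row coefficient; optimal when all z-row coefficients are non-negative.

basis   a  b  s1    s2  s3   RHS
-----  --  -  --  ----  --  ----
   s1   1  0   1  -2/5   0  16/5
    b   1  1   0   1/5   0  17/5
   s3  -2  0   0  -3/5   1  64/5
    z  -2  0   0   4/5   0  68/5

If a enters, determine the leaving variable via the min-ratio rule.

Column a entries and ratios — s1: (16/5)/1 = 16/5; b: (17/5)/1 = 17/5; s3: -2 ≤ 0, skip.
Smallest ratio is 16/5 in the row of s1, so s1 leaves.

s1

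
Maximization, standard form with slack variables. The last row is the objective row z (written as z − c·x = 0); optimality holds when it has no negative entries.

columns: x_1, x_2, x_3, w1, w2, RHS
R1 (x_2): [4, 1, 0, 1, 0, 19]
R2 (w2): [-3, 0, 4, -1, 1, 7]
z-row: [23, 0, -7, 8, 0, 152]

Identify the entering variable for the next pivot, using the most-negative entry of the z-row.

x_3

Negative z-row entries: x_3: -7.
The most negative is -7 in column x_3, so x_3 enters.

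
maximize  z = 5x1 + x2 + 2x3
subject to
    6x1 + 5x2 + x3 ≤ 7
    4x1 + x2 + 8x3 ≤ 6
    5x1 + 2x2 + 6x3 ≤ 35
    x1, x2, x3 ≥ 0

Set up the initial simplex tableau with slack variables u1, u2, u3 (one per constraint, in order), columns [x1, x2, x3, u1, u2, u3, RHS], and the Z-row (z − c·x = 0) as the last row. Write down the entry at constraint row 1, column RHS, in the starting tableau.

7

The RHS of constraint 1 is b_1 = 7.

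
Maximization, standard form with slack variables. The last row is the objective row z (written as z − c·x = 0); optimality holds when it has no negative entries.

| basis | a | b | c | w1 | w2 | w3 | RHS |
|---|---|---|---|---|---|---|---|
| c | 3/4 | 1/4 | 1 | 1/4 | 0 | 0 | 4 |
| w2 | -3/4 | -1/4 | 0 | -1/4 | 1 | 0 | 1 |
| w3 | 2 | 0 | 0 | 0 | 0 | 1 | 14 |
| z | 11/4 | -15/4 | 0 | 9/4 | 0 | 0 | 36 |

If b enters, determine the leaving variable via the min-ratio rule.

c

Column b entries and ratios — c: 4/(1/4) = 16; w2: -1/4 ≤ 0, skip; w3: 0 ≤ 0, skip.
Smallest ratio is 16 in the row of c, so c leaves.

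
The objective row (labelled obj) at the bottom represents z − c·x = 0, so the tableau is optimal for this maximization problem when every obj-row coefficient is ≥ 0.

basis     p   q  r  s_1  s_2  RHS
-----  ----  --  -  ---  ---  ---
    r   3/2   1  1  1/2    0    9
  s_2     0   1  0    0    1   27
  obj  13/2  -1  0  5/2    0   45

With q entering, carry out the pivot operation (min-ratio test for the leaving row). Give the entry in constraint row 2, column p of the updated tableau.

Ratio test on column q — row 1: 9/1 = 9; row 2: 27/1 = 27. Minimum is 9 at row 1 (r leaves); pivot element 1.
Divide row 1 by 1; eliminate column q from the other rows.
Row 2 update in column p: 0 − 1·(3/2) = -3/2.

-3/2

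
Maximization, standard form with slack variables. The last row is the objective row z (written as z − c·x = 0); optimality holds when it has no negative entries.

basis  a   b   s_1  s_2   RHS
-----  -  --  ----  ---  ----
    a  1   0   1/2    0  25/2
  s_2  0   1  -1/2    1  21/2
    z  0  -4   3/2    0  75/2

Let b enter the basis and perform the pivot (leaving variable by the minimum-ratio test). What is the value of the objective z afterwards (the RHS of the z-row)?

Ratio test on column b — row 1: entry 0 ≤ 0; row 2: (21/2)/1 = 21/2. Minimum is 21/2 at row 2 (s_2 leaves); pivot element 1.
Pivot on row 2; the z-row RHS becomes 75/2 − (-4)·(21/2) = 159/2.

159/2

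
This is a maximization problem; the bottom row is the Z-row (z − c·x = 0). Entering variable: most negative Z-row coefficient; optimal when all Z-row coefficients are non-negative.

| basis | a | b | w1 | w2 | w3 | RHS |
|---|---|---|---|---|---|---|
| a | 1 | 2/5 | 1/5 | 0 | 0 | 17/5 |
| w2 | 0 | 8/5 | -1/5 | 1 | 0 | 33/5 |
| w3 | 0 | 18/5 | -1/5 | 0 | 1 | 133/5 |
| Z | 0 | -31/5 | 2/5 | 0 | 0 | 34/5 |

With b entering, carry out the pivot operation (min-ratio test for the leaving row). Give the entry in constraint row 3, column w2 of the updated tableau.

-9/4

Ratio test on column b — row 1: (17/5)/(2/5) = 17/2; row 2: (33/5)/(8/5) = 33/8; row 3: (133/5)/(18/5) = 133/18. Minimum is 33/8 at row 2 (w2 leaves); pivot element 8/5.
Divide row 2 by 8/5; eliminate column b from the other rows.
Row 3 update in column w2: 0 − (18/5)·(5/8) = -9/4.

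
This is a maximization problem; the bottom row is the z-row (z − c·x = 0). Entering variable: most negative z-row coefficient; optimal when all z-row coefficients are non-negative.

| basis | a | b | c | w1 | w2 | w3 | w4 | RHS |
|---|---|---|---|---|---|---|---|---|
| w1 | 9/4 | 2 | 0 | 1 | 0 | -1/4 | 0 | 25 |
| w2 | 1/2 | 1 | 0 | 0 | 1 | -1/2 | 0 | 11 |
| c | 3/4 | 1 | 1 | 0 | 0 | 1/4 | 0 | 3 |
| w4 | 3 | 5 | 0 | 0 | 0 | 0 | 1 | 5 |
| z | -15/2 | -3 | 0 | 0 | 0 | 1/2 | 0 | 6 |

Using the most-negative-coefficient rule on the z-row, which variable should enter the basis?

a

Negative z-row entries: a: -15/2, b: -3.
The most negative is -15/2 in column a, so a enters.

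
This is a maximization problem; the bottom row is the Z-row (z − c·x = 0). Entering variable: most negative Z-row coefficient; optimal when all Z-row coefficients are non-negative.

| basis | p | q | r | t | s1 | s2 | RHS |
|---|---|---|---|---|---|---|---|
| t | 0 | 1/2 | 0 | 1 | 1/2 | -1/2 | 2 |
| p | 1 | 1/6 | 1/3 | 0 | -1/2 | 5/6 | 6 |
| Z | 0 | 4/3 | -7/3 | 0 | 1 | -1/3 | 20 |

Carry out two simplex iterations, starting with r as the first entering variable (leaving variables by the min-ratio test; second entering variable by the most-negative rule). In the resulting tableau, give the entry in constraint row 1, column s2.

-1

Ratio test on column r — row 1: entry 0 ≤ 0; row 2: 6/(1/3) = 18. Minimum is 18 at row 2 (p leaves); pivot element 1/3.
Divide row 2 by 1/3; eliminate column r from the other rows.
Second iteration: most negative Z-row entry is -5/2 in column s1, so s1 enters.
Ratio test on column s1 — row 1: 2/(1/2) = 4; row 2: entry -3/2 ≤ 0. Minimum is 4 at row 1 (t leaves); pivot element 1/2.
Divide row 1 by 1/2; eliminate column s1 from the other rows.
After both pivots, the entry at constraint row 1, column s2 is -1.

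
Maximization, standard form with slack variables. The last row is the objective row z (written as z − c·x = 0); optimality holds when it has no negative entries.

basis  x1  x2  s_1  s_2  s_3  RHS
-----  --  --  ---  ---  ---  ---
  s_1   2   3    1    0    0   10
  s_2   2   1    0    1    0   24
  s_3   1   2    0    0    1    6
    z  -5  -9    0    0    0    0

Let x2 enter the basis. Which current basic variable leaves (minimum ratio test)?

Column x2 entries and ratios — s_1: 10/3 = 10/3; s_2: 24/1 = 24; s_3: 6/2 = 3.
Smallest ratio is 3 in the row of s_3, so s_3 leaves.

s_3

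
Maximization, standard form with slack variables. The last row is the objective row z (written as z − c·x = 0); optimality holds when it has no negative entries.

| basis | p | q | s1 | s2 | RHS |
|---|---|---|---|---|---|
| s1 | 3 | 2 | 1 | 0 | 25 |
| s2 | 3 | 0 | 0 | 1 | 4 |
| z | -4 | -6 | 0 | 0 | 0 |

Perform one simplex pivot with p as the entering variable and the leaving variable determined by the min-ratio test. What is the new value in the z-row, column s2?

Ratio test on column p — row 1: 25/3 = 25/3; row 2: 4/3 = 4/3. Minimum is 4/3 at row 2 (s2 leaves); pivot element 3.
Divide row 2 by 3; eliminate column p from the other rows.
z-row update in column s2: 0 − (-4)·(1/3) = 4/3.

4/3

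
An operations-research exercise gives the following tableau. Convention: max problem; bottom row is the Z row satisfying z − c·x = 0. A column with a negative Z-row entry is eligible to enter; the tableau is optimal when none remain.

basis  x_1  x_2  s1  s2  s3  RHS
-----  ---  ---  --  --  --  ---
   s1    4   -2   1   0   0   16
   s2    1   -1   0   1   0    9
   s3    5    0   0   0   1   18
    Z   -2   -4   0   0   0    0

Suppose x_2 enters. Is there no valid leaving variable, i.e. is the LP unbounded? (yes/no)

yes

Every constraint-row entry in column x_2 is ≤ 0, so increasing x_2 is unbounded.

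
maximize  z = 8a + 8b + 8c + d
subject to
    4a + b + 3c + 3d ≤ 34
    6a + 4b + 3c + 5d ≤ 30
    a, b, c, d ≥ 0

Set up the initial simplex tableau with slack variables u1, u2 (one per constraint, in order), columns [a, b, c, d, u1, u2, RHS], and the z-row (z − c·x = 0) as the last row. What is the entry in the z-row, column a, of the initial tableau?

-8

The z-row carries the negated objective coefficients: the a entry is -8.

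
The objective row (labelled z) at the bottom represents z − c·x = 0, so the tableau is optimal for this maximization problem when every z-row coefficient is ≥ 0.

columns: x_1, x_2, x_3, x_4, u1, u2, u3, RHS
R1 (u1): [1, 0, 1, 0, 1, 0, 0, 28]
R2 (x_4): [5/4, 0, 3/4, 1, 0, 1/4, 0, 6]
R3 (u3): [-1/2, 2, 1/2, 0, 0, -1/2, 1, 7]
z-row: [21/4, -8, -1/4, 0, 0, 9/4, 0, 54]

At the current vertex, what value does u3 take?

u3 is basic (row 3); its value is the RHS of that row, 7.

7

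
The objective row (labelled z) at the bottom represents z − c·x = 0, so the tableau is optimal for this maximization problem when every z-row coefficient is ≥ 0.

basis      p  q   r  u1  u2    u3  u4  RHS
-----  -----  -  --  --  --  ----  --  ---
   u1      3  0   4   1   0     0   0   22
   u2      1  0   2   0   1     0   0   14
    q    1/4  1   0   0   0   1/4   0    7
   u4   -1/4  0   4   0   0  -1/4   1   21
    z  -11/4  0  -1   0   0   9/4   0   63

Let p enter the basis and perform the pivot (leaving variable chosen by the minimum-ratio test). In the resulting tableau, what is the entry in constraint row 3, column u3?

Ratio test on column p — row 1: 22/3 = 22/3; row 2: 14/1 = 14; row 3: 7/(1/4) = 28; row 4: entry -1/4 ≤ 0. Minimum is 22/3 at row 1 (u1 leaves); pivot element 3.
Divide row 1 by 3; eliminate column p from the other rows.
Row 3 update in column u3: 1/4 − (1/4)·0 = 1/4.

1/4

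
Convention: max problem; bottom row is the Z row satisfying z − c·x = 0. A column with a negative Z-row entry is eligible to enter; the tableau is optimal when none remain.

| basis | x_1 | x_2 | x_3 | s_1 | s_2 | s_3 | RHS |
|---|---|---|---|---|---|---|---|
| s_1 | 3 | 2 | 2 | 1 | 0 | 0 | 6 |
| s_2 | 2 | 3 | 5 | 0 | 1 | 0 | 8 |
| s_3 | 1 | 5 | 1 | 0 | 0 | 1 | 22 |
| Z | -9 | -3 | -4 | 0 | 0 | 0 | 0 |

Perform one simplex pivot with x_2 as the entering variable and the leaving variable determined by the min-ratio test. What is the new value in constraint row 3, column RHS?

Ratio test on column x_2 — row 1: 6/2 = 3; row 2: 8/3 = 8/3; row 3: 22/5 = 22/5. Minimum is 8/3 at row 2 (s_2 leaves); pivot element 3.
Divide row 2 by 3; eliminate column x_2 from the other rows.
Row 3 update in column RHS: 22 − 5·(8/3) = 26/3.

26/3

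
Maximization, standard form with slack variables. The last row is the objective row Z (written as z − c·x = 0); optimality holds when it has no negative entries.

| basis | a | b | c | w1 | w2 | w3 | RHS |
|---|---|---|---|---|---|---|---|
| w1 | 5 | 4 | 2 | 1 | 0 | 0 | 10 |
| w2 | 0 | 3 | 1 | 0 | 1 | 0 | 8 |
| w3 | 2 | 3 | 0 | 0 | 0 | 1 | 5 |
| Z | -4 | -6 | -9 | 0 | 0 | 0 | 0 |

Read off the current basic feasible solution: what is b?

b is not in the basis, so in the current basic feasible solution b = 0.

0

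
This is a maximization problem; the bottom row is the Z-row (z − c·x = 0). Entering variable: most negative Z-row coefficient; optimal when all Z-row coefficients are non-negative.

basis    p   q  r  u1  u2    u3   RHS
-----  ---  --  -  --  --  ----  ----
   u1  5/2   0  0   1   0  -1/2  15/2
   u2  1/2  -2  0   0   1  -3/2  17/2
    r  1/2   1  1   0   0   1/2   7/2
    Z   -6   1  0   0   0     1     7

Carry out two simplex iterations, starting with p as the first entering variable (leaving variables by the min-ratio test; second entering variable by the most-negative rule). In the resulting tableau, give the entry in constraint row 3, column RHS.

Ratio test on column p — row 1: (15/2)/(5/2) = 3; row 2: (17/2)/(1/2) = 17; row 3: (7/2)/(1/2) = 7. Minimum is 3 at row 1 (u1 leaves); pivot element 5/2.
Divide row 1 by 5/2; eliminate column p from the other rows.
Second iteration: most negative Z-row entry is -1/5 in column u3, so u3 enters.
Ratio test on column u3 — row 1: entry -1/5 ≤ 0; row 2: entry -7/5 ≤ 0; row 3: 2/(3/5) = 10/3. Minimum is 10/3 at row 3 (r leaves); pivot element 3/5.
Divide row 3 by 3/5; eliminate column u3 from the other rows.
After both pivots, the entry at constraint row 3, column RHS is 10/3.

10/3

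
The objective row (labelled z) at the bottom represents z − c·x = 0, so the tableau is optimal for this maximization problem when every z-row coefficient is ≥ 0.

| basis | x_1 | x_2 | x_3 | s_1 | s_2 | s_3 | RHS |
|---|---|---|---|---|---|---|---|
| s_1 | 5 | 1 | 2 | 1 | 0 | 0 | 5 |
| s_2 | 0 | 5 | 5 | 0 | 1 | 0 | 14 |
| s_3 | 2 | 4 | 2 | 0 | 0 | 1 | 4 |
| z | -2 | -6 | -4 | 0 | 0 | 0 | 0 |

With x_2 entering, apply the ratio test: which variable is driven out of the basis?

Column x_2 entries and ratios — s_1: 5/1 = 5; s_2: 14/5 = 14/5; s_3: 4/4 = 1.
Smallest ratio is 1 in the row of s_3, so s_3 leaves.

s_3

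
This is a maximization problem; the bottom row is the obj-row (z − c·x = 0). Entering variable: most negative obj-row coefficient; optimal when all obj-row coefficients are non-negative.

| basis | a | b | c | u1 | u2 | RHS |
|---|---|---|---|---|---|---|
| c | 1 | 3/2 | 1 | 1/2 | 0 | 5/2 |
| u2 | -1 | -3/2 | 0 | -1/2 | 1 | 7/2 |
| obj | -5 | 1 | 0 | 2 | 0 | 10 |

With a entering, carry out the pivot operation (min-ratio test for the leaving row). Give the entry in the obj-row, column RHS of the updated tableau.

Ratio test on column a — row 1: (5/2)/1 = 5/2; row 2: entry -1 ≤ 0. Minimum is 5/2 at row 1 (c leaves); pivot element 1.
Divide row 1 by 1; eliminate column a from the other rows.
obj-row update in column RHS: 10 − (-5)·(5/2) = 45/2.

45/2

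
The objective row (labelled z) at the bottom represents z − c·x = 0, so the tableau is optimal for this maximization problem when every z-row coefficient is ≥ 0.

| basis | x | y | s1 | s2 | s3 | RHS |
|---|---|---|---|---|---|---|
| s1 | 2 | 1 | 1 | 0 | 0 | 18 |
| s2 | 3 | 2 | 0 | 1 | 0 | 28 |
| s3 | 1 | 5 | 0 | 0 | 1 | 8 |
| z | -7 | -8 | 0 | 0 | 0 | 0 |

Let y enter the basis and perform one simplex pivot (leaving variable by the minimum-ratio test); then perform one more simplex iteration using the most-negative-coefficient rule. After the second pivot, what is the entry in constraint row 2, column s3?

Ratio test on column y — row 1: 18/1 = 18; row 2: 28/2 = 14; row 3: 8/5 = 8/5. Minimum is 8/5 at row 3 (s3 leaves); pivot element 5.
Divide row 3 by 5; eliminate column y from the other rows.
Second iteration: most negative z-row entry is -27/5 in column x, so x enters.
Ratio test on column x — row 1: (82/5)/(9/5) = 82/9; row 2: (124/5)/(13/5) = 124/13; row 3: (8/5)/(1/5) = 8. Minimum is 8 at row 3 (y leaves); pivot element 1/5.
Divide row 3 by 1/5; eliminate column x from the other rows.
After both pivots, the entry at constraint row 2, column s3 is -3.

-3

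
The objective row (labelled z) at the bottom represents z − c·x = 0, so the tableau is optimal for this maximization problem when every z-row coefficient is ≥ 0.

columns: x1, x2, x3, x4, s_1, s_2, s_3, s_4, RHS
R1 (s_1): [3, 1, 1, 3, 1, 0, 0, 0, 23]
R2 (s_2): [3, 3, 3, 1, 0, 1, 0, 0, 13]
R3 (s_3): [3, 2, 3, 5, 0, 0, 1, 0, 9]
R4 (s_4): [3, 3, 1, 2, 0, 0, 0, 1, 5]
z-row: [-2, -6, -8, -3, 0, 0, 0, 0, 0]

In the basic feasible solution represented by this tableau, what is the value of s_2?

13

s_2 is basic (row 2); its value is the RHS of that row, 13.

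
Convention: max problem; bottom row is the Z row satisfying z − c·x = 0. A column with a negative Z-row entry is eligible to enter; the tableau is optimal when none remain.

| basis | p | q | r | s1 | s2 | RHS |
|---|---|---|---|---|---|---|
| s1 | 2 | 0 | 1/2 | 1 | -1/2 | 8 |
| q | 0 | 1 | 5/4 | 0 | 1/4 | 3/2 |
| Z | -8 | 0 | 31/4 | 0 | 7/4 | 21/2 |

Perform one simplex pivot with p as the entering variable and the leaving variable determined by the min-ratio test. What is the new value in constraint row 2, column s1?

Ratio test on column p — row 1: 8/2 = 4; row 2: entry 0 ≤ 0. Minimum is 4 at row 1 (s1 leaves); pivot element 2.
Divide row 1 by 2; eliminate column p from the other rows.
Row 2 update in column s1: 0 − 0·(1/2) = 0.

0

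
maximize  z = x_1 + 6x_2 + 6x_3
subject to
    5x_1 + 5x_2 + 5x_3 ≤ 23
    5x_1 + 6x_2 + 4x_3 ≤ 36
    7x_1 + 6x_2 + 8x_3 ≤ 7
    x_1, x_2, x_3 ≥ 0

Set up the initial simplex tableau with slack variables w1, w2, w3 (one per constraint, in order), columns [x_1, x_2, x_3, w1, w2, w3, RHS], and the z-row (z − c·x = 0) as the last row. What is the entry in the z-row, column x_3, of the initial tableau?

-6

The z-row carries the negated objective coefficients: the x_3 entry is -6.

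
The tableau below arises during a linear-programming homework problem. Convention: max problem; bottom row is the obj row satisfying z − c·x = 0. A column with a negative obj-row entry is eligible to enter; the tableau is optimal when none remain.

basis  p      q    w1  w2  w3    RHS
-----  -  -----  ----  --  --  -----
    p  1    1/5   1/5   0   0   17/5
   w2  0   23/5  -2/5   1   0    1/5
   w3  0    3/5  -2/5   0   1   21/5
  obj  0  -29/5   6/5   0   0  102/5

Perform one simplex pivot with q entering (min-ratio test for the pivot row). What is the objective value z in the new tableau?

Ratio test on column q — row 1: (17/5)/(1/5) = 17; row 2: (1/5)/(23/5) = 1/23; row 3: (21/5)/(3/5) = 7. Minimum is 1/23 at row 2 (w2 leaves); pivot element 23/5.
Pivot on row 2; the obj-row RHS becomes 102/5 − (-29/5)·(1/23) = 475/23.

475/23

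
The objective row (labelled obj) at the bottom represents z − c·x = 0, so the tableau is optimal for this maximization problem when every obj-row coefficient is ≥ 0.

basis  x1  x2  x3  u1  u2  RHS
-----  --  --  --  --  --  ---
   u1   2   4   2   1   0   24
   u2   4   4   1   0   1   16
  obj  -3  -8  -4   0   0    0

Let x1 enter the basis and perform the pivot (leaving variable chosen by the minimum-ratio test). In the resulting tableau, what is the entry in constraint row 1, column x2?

Ratio test on column x1 — row 1: 24/2 = 12; row 2: 16/4 = 4. Minimum is 4 at row 2 (u2 leaves); pivot element 4.
Divide row 2 by 4; eliminate column x1 from the other rows.
Row 1 update in column x2: 4 − 2·1 = 2.

2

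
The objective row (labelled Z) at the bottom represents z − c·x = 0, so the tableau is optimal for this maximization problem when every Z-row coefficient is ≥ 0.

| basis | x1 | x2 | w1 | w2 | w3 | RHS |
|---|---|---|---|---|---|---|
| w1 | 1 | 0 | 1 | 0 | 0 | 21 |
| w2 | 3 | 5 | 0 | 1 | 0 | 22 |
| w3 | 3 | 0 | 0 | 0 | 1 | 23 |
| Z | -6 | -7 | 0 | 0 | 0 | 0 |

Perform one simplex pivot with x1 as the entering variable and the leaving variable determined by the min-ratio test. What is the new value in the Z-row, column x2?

3

Ratio test on column x1 — row 1: 21/1 = 21; row 2: 22/3 = 22/3; row 3: 23/3 = 23/3. Minimum is 22/3 at row 2 (w2 leaves); pivot element 3.
Divide row 2 by 3; eliminate column x1 from the other rows.
Z-row update in column x2: -7 − (-6)·(5/3) = 3.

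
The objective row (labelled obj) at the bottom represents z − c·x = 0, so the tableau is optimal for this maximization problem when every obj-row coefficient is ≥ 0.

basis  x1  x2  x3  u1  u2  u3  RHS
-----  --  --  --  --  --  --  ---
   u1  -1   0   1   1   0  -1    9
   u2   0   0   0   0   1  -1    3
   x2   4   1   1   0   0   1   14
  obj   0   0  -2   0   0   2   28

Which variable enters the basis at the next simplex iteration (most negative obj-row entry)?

x3

Negative obj-row entries: x3: -2.
The most negative is -2 in column x3, so x3 enters.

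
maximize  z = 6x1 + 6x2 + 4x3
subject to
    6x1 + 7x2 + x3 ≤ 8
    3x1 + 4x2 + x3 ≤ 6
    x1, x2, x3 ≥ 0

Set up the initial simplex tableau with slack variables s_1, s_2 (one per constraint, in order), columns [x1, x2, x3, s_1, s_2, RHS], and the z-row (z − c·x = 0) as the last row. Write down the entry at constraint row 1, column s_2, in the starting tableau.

0

Slack s_2 belongs to constraint 2; its column is the unit vector e_2, so the entry in row 1 is 0.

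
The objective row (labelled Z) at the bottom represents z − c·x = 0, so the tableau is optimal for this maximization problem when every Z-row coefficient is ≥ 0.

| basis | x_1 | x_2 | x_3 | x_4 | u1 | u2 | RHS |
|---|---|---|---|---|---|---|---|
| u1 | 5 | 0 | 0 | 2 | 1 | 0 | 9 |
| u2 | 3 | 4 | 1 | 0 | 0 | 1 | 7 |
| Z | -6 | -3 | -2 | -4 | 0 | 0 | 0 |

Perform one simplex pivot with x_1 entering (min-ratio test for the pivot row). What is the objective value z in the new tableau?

54/5

Ratio test on column x_1 — row 1: 9/5 = 9/5; row 2: 7/3 = 7/3. Minimum is 9/5 at row 1 (u1 leaves); pivot element 5.
Pivot on row 1; the Z-row RHS becomes 0 − (-6)·(9/5) = 54/5.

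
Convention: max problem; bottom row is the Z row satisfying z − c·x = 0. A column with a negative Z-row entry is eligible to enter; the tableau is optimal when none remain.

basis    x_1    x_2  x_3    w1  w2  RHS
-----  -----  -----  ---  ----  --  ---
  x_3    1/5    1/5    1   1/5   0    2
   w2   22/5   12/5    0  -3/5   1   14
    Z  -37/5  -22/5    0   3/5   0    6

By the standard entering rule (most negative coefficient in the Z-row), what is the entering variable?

x_1

Negative Z-row entries: x_1: -37/5, x_2: -22/5.
The most negative is -37/5 in column x_1, so x_1 enters.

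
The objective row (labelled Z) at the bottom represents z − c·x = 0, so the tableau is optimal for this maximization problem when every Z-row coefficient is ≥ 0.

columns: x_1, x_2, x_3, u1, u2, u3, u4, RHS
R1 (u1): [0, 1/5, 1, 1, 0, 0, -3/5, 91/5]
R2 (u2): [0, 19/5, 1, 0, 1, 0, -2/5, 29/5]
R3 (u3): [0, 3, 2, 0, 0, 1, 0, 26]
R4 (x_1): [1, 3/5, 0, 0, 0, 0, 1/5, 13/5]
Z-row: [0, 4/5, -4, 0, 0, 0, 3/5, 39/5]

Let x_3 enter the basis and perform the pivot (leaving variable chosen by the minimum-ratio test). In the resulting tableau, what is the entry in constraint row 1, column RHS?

62/5

Ratio test on column x_3 — row 1: (91/5)/1 = 91/5; row 2: (29/5)/1 = 29/5; row 3: 26/2 = 13; row 4: entry 0 ≤ 0. Minimum is 29/5 at row 2 (u2 leaves); pivot element 1.
Divide row 2 by 1; eliminate column x_3 from the other rows.
Row 1 update in column RHS: 91/5 − 1·(29/5) = 62/5.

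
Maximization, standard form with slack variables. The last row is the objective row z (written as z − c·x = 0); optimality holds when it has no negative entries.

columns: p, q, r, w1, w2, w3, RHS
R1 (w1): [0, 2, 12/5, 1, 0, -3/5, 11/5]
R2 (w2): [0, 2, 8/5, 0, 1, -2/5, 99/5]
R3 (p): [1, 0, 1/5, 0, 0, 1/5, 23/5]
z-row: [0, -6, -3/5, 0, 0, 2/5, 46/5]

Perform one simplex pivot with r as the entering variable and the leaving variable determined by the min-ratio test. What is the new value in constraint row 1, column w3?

Ratio test on column r — row 1: (11/5)/(12/5) = 11/12; row 2: (99/5)/(8/5) = 99/8; row 3: (23/5)/(1/5) = 23. Minimum is 11/12 at row 1 (w1 leaves); pivot element 12/5.
Divide row 1 by 12/5; eliminate column r from the other rows.
In the new row 1, the w3 entry is the old entry divided by the pivot: (-3/5)/(12/5) = -1/4.

-1/4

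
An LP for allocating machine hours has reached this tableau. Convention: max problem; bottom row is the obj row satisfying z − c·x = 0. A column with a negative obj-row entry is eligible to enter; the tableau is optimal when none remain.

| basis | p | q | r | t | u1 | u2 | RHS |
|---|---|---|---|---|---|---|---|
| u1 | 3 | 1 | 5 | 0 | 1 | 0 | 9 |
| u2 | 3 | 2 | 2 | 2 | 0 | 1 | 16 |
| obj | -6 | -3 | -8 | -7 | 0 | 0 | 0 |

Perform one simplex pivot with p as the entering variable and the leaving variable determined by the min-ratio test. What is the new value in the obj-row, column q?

-1

Ratio test on column p — row 1: 9/3 = 3; row 2: 16/3 = 16/3. Minimum is 3 at row 1 (u1 leaves); pivot element 3.
Divide row 1 by 3; eliminate column p from the other rows.
obj-row update in column q: -3 − (-6)·(1/3) = -1.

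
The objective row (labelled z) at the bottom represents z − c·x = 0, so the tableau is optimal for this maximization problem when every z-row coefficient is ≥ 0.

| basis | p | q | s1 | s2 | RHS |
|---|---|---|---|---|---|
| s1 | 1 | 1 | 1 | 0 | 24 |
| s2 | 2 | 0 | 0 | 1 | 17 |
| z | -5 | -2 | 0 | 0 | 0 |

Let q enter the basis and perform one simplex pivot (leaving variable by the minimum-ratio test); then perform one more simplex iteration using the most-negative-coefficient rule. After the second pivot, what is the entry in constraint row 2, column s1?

0

Ratio test on column q — row 1: 24/1 = 24; row 2: entry 0 ≤ 0. Minimum is 24 at row 1 (s1 leaves); pivot element 1.
Divide row 1 by 1; eliminate column q from the other rows.
Second iteration: most negative z-row entry is -3 in column p, so p enters.
Ratio test on column p — row 1: 24/1 = 24; row 2: 17/2 = 17/2. Minimum is 17/2 at row 2 (s2 leaves); pivot element 2.
Divide row 2 by 2; eliminate column p from the other rows.
After both pivots, the entry at constraint row 2, column s1 is 0.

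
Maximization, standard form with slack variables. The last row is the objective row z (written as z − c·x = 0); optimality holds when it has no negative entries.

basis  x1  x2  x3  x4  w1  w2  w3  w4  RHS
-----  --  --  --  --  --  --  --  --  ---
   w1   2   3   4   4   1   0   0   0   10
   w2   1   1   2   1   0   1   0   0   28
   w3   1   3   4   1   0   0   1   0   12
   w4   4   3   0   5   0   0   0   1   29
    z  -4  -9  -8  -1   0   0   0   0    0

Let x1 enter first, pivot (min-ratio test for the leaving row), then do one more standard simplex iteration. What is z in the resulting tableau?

30

Ratio test on column x1 — row 1: 10/2 = 5; row 2: 28/1 = 28; row 3: 12/1 = 12; row 4: 29/4 = 29/4. Minimum is 5 at row 1 (w1 leaves); pivot element 2.
Pivot on row 1; the z-row RHS becomes 0 − (-4)·5 = 20.
Next entering variable (most negative z-row entry -3): x2.
Ratio test on column x2 — row 1: 5/(3/2) = 10/3; row 2: entry -1/2 ≤ 0; row 3: 7/(3/2) = 14/3; row 4: entry -3 ≤ 0. Minimum is 10/3 at row 1 (x1 leaves); pivot element 3/2.
After the second pivot the z-row RHS is 20 − (-3)·(10/3) = 30.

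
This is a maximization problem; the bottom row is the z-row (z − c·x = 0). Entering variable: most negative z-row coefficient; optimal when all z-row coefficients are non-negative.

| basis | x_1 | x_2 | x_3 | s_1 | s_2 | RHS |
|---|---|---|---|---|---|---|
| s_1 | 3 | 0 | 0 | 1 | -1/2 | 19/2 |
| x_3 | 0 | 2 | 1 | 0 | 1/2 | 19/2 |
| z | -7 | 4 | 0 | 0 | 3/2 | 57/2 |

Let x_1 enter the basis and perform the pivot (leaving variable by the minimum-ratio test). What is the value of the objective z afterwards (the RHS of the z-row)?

Ratio test on column x_1 — row 1: (19/2)/3 = 19/6; row 2: entry 0 ≤ 0. Minimum is 19/6 at row 1 (s_1 leaves); pivot element 3.
Pivot on row 1; the z-row RHS becomes 57/2 − (-7)·(19/6) = 152/3.

152/3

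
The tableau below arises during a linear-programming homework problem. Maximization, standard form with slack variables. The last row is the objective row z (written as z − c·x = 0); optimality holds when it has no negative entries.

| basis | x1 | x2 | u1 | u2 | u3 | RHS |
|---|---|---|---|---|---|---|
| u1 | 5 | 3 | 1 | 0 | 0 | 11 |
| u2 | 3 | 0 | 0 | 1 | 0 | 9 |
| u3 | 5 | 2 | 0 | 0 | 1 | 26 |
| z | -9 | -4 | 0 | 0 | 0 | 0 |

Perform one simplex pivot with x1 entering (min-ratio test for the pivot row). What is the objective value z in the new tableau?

99/5

Ratio test on column x1 — row 1: 11/5 = 11/5; row 2: 9/3 = 3; row 3: 26/5 = 26/5. Minimum is 11/5 at row 1 (u1 leaves); pivot element 5.
Pivot on row 1; the z-row RHS becomes 0 − (-9)·(11/5) = 99/5.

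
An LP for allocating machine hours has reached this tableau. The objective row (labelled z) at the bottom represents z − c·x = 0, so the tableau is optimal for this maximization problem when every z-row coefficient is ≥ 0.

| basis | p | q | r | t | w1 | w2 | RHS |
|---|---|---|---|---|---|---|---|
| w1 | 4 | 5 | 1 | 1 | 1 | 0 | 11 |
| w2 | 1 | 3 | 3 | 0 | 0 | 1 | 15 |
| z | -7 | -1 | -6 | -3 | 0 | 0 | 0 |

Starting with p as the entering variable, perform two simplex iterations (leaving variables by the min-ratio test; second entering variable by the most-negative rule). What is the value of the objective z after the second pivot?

Ratio test on column p — row 1: 11/4 = 11/4; row 2: 15/1 = 15. Minimum is 11/4 at row 1 (w1 leaves); pivot element 4.
Pivot on row 1; the z-row RHS becomes 0 − (-7)·(11/4) = 77/4.
Next entering variable (most negative z-row entry -17/4): r.
Ratio test on column r — row 1: (11/4)/(1/4) = 11; row 2: (49/4)/(11/4) = 49/11. Minimum is 49/11 at row 2 (w2 leaves); pivot element 11/4.
After the second pivot the z-row RHS is 77/4 − (-17/4)·(49/11) = 420/11.

420/11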